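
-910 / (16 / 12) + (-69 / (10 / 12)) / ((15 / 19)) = -39369 / 50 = -787.38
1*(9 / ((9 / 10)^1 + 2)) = 90 / 29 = 3.10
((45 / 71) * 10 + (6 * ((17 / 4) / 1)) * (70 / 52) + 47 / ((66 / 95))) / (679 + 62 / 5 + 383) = 3881425 / 38500176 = 0.10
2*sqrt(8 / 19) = 4*sqrt(38) / 19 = 1.30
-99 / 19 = -5.21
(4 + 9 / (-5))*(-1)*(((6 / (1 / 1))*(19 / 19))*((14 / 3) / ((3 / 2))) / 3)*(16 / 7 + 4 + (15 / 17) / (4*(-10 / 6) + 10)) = -68596 / 765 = -89.67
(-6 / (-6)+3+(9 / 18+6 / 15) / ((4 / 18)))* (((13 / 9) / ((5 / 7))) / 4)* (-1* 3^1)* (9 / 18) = -14651 / 2400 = -6.10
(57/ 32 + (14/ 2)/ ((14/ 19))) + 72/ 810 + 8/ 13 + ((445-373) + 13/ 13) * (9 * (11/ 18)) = 7740449/ 18720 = 413.49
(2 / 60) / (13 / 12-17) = -2 / 955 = -0.00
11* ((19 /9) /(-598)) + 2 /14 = 3919 /37674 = 0.10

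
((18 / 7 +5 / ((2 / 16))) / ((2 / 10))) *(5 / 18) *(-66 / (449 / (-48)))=1311200 / 3143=417.18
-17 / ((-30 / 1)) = 17 / 30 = 0.57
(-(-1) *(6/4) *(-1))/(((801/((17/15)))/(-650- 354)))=2.13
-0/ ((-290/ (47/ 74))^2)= 0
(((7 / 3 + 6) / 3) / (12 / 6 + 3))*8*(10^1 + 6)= 640 / 9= 71.11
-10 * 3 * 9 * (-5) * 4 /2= 2700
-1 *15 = -15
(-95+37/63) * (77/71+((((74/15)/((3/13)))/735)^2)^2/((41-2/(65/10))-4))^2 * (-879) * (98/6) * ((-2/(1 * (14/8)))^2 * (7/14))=107747103830395784429480508122636801434912471270735232/103488675305841075334493577852498316497802734375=1041148.74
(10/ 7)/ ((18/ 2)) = 10/ 63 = 0.16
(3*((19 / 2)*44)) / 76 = 33 / 2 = 16.50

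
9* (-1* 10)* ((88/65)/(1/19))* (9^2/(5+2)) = -2437776/91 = -26788.75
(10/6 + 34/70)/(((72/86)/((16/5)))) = 38872/4725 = 8.23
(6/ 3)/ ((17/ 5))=10/ 17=0.59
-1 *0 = 0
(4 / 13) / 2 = 2 / 13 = 0.15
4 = 4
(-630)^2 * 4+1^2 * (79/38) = 60328879/38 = 1587602.08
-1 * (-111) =111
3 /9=1 /3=0.33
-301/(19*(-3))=301/57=5.28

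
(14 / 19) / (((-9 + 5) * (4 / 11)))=-77 / 152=-0.51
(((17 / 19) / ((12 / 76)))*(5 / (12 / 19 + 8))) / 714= 0.00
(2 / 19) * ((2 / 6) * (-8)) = -16 / 57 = -0.28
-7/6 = -1.17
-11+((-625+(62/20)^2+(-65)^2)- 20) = 357861/100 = 3578.61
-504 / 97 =-5.20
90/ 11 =8.18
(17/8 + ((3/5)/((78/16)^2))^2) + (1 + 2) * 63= 191.13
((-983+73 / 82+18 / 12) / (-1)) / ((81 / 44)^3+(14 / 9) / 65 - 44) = -2003521291200 / 77102574559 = -25.99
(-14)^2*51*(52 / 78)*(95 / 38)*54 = 899640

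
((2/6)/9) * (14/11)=14/297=0.05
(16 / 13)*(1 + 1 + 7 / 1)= 144 / 13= 11.08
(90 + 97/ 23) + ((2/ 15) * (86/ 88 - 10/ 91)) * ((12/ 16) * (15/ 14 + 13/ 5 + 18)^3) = 308622986575027/ 315875560000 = 977.04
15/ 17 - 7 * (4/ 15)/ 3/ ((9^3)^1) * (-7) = 495407/ 557685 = 0.89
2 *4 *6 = 48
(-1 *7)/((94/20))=-1.49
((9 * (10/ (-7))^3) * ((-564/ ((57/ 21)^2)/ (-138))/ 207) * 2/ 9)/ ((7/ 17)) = -3196000/ 84217329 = -0.04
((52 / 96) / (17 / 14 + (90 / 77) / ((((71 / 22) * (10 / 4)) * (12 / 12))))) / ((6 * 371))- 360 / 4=-463986517 / 5155416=-90.00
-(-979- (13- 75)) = 917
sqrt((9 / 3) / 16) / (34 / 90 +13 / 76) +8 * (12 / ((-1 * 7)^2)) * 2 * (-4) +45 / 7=-453 / 49 +855 * sqrt(3) / 1877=-8.46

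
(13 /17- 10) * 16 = -2512 /17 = -147.76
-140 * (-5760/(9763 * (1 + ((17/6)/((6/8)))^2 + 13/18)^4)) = 555406013030400/440000268246574243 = 0.00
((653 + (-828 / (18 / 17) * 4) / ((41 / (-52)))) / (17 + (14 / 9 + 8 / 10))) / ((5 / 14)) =668.37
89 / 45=1.98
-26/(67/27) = -702/67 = -10.48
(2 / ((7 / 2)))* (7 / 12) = 1 / 3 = 0.33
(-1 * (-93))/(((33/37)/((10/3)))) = 11470/33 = 347.58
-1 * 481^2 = -231361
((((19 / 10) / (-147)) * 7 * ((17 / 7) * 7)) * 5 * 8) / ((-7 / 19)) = 24548 / 147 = 166.99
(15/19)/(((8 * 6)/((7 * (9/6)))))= 105/608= 0.17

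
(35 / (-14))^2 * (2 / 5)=5 / 2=2.50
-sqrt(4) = -2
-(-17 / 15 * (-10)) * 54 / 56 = -153 / 14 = -10.93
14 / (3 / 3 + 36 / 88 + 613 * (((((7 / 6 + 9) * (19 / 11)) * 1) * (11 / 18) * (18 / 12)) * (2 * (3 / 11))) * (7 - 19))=-28 / 129173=-0.00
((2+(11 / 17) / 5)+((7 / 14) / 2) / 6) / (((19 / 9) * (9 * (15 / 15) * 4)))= 4429 / 155040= 0.03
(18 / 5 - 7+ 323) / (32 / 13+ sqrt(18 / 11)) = 3656224 / 20555 - 405093 * sqrt(22) / 20555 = 85.44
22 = 22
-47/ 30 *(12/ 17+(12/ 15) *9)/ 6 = -2632/ 1275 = -2.06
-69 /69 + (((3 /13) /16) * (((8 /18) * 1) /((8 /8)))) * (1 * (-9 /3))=-53 /52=-1.02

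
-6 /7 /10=-0.09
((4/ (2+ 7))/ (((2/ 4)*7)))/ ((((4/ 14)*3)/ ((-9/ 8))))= -0.17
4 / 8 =1 / 2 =0.50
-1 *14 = -14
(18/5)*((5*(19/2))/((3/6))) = 342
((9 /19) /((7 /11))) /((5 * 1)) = 99 /665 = 0.15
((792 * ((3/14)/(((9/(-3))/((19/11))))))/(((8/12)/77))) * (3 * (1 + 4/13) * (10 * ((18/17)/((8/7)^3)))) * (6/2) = -783897345/832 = -942184.31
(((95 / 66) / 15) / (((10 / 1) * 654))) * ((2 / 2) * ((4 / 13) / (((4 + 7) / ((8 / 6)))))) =38 / 69440085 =0.00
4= 4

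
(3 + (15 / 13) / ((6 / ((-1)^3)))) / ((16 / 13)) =73 / 32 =2.28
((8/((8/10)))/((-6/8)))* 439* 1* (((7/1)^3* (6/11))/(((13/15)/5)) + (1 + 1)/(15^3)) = -1829511554432/289575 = -6317919.55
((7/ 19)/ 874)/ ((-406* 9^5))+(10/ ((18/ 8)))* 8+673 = 40297627856555/ 56872926252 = 708.56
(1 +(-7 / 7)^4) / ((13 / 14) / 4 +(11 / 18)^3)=40824 / 9397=4.34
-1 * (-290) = 290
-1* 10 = -10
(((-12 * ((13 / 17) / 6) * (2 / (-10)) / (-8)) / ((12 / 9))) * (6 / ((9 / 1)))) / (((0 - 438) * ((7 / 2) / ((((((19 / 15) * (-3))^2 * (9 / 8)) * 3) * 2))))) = 42237 / 34748000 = 0.00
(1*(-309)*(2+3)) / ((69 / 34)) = -761.30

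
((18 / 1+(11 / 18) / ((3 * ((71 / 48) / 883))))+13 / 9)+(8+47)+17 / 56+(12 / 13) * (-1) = 30303761 / 155064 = 195.43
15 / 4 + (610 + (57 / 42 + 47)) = 18539 / 28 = 662.11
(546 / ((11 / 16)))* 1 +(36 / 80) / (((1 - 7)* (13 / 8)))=567807 / 715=794.14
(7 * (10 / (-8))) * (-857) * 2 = 29995 / 2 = 14997.50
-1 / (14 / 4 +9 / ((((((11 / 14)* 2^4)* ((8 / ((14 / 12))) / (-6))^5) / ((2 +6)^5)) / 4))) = 11 / 529382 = 0.00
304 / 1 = 304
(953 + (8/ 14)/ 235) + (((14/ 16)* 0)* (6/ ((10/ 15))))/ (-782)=1567689/ 1645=953.00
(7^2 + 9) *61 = 3538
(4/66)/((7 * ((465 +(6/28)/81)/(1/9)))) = 4/1933481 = 0.00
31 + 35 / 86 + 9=3475 / 86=40.41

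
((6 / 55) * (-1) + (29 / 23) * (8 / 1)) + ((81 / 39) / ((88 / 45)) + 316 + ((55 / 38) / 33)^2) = 139790259127 / 427438440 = 327.04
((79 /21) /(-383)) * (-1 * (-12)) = -0.12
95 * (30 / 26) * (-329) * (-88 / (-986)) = -20628300 / 6409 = -3218.65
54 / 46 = 27 / 23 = 1.17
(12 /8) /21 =1 /14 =0.07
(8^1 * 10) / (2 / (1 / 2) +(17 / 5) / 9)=3600 / 197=18.27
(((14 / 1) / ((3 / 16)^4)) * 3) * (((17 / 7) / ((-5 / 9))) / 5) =-2228224 / 75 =-29709.65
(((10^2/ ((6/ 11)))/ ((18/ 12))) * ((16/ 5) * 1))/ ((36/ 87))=945.19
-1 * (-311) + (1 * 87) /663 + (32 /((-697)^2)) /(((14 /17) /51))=809109528 /2600507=311.14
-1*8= -8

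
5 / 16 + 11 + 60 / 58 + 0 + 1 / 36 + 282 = 1229309 / 4176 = 294.37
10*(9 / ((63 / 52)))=520 / 7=74.29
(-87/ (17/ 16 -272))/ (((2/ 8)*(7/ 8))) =14848/ 10115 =1.47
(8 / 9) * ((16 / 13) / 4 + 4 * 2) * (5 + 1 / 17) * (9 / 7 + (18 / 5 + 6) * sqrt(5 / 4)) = 74304 / 1547 + 198144 * sqrt(5) / 1105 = 448.99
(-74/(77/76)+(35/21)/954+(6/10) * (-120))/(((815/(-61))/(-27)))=-293.10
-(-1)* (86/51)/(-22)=-43/561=-0.08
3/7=0.43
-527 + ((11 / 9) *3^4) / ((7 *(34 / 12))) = -62119 / 119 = -522.01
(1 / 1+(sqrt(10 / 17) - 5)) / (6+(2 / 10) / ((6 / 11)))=-120 / 191+30*sqrt(170) / 3247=-0.51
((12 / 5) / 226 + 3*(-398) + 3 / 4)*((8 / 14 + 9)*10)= -180680307 / 1582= -114210.05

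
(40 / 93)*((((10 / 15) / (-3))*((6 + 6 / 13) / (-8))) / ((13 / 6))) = 0.04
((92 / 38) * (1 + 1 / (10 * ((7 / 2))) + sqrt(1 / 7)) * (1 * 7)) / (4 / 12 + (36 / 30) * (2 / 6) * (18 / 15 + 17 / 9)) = 10350 * sqrt(7) / 6707 + 74520 / 6707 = 15.19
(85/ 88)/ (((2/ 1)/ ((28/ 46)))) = 595/ 2024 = 0.29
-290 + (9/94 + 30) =-24431/94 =-259.90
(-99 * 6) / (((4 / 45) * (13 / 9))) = -120285 / 26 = -4626.35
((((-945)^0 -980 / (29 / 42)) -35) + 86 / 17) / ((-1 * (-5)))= -713988 / 2465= -289.65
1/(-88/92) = -23/22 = -1.05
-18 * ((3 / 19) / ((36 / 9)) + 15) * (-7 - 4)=113157 / 38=2977.82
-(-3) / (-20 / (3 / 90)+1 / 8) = -24 / 4799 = -0.01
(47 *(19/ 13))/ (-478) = -893/ 6214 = -0.14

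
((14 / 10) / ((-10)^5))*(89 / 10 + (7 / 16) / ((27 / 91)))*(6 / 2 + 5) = -156863 / 135000000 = -0.00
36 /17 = 2.12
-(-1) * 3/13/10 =3/130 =0.02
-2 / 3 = -0.67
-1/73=-0.01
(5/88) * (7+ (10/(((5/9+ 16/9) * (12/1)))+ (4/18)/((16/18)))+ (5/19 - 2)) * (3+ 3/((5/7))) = 28107/11704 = 2.40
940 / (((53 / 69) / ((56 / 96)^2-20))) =-15301555 / 636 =-24059.05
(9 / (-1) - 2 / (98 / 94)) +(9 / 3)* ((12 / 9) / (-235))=-125921 / 11515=-10.94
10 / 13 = 0.77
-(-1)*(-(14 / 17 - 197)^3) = 37092620375 / 4913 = 7549892.20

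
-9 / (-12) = 3 / 4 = 0.75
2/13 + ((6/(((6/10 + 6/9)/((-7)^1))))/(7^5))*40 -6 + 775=456097581/593047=769.07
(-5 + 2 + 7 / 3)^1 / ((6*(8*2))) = -1 / 144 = -0.01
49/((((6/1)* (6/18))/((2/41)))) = 49/41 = 1.20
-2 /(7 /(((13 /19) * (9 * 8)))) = -14.08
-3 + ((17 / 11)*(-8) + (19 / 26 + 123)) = 30993 / 286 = 108.37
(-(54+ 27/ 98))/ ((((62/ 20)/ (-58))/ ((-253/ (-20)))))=39025503/ 3038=12845.79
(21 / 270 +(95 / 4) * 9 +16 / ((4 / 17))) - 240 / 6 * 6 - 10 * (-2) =11129 / 180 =61.83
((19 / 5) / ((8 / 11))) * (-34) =-3553 / 20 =-177.65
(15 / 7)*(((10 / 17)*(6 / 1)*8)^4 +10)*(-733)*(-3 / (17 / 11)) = 19261094237020350 / 9938999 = 1937930996.57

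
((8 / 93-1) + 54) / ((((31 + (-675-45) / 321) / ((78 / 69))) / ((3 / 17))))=13734734 / 37296317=0.37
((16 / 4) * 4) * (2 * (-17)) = -544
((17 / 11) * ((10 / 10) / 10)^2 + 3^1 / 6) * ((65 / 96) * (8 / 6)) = 0.47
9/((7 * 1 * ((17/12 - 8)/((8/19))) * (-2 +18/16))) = 6912/73549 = 0.09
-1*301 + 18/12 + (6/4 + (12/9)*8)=-287.33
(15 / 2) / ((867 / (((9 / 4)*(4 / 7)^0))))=45 / 2312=0.02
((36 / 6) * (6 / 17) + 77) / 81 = 1345 / 1377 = 0.98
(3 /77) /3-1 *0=1 /77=0.01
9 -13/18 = 149/18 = 8.28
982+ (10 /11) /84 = 453689 /462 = 982.01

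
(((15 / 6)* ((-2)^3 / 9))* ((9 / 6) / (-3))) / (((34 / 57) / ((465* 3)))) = 2598.53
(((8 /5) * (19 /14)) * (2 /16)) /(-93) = -19 /6510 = -0.00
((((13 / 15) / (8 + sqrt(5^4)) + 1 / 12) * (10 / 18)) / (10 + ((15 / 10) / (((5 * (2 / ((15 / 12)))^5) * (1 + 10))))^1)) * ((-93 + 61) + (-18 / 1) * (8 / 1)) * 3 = -3.21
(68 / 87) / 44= 17 / 957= 0.02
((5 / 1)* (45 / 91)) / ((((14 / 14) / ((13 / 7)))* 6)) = 75 / 98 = 0.77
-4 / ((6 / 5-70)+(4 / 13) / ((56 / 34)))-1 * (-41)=1281799 / 31219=41.06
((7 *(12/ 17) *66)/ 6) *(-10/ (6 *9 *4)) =-385/ 153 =-2.52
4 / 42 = 2 / 21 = 0.10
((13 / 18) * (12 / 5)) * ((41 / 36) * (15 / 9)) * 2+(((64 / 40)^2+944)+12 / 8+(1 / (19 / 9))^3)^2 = 8564831592039577949 / 9526790902500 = 899025.88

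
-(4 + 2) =-6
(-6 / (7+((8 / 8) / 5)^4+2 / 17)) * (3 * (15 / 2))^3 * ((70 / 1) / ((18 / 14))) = -3765234375 / 7204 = -522658.85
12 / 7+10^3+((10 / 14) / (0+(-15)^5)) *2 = 1064947498 / 1063125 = 1001.71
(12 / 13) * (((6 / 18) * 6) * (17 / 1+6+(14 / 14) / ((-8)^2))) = 4419 / 104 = 42.49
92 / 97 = 0.95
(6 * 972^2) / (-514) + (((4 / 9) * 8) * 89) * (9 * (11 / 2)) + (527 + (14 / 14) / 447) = 593050802 / 114879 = 5162.40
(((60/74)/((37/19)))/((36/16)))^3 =0.01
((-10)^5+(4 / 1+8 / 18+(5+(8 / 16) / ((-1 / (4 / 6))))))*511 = -459858098 / 9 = -51095344.22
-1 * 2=-2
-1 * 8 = -8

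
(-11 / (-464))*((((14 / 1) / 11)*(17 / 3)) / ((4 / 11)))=1309 / 2784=0.47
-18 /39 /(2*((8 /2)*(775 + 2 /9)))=-27 /362804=-0.00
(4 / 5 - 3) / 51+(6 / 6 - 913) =-232571 / 255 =-912.04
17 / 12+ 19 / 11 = 3.14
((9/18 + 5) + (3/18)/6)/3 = 199/108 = 1.84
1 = 1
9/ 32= 0.28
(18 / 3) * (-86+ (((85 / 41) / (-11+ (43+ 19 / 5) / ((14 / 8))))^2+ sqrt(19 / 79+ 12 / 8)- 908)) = -3043693864134 / 510353281+ 15 * sqrt(1738) / 79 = -5955.98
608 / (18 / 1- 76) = -304 / 29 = -10.48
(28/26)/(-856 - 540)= -7/9074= -0.00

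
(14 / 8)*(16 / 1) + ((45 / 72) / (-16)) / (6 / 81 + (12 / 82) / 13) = 4329197 / 157184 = 27.54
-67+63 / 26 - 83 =-3837 / 26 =-147.58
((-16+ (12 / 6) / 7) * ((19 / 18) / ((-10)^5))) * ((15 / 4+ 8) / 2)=9823 / 10080000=0.00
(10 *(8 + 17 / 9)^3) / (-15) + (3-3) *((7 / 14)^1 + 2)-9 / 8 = -11299187 / 17496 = -645.82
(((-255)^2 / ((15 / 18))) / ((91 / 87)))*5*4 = 1492002.20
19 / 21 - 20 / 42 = 3 / 7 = 0.43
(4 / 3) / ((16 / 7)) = 7 / 12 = 0.58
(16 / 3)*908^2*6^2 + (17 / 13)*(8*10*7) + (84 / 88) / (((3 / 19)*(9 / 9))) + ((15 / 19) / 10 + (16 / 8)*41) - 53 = 430095273209 / 2717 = 158297855.43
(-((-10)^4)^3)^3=-1000000000000000000000000000000000000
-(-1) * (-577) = -577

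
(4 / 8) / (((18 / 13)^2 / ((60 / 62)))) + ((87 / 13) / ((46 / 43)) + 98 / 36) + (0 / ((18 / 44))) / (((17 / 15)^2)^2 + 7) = 9240175 / 1001052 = 9.23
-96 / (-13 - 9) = 48 / 11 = 4.36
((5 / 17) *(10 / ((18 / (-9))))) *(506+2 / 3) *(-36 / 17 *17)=456000 / 17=26823.53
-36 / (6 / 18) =-108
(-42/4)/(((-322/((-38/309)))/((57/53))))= -1083/251114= -0.00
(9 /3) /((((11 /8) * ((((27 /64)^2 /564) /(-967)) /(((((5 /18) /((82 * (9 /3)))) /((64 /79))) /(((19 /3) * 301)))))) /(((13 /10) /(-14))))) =5974543744 /13162009707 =0.45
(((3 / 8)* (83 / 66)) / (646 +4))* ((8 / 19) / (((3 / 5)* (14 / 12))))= 83 / 190190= 0.00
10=10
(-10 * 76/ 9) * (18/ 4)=-380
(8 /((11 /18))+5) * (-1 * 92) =-18308 /11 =-1664.36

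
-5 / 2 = -2.50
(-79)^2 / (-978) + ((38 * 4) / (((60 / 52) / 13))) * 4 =33465947 / 4890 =6843.75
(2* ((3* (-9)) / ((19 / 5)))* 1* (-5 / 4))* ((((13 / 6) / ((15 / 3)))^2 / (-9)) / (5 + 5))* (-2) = 169 / 2280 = 0.07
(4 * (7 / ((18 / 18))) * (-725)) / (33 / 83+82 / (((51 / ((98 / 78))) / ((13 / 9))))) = -464021460 / 75787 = -6122.71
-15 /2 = -7.50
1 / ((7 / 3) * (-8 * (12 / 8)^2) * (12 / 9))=-1 / 56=-0.02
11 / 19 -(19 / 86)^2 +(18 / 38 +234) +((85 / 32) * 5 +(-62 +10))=220662107 / 1124192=196.29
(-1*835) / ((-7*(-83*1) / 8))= -6680 / 581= -11.50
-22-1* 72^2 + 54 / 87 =-150956 / 29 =-5205.38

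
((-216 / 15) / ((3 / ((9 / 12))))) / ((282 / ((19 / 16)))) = -57 / 3760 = -0.02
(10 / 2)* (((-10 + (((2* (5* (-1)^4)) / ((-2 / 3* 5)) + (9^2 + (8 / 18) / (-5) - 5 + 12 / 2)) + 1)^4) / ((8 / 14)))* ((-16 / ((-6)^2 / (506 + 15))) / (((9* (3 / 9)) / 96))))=-19514811802546709824 / 7381125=-2643880411528.96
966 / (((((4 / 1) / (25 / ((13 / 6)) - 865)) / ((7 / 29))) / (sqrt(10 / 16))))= -37512195 * sqrt(10) / 3016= -39331.56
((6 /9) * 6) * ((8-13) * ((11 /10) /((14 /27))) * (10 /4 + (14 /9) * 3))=-4257 /14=-304.07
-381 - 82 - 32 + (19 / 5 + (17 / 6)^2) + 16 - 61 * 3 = -650.17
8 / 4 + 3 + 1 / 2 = 11 / 2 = 5.50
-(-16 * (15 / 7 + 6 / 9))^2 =-891136 / 441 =-2020.72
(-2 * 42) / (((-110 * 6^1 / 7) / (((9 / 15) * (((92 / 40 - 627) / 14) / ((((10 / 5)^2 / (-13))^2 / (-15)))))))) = 66511809 / 17600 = 3779.08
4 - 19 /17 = 2.88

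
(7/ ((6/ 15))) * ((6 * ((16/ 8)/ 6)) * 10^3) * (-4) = -140000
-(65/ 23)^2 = -4225/ 529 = -7.99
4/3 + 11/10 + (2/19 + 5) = 4297/570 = 7.54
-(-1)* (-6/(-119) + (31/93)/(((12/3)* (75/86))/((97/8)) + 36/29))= 17723329/66029292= 0.27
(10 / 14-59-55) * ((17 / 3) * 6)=-26962 / 7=-3851.71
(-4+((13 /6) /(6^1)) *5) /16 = -79 /576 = -0.14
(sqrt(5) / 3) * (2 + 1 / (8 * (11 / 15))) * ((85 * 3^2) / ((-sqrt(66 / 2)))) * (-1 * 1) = 16235 * sqrt(165) / 968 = 215.44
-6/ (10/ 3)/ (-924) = 3/ 1540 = 0.00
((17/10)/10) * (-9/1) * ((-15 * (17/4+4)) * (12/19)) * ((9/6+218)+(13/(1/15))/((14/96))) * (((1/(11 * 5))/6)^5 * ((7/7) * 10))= 19499/40994800000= 0.00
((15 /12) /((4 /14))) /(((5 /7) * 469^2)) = 1 /35912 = 0.00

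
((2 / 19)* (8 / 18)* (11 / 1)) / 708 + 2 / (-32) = -29915 / 484272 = -0.06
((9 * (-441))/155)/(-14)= 567/310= 1.83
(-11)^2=121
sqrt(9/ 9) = 1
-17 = -17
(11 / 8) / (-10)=-11 / 80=-0.14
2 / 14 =0.14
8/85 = 0.09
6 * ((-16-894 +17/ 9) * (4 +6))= -163460/ 3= -54486.67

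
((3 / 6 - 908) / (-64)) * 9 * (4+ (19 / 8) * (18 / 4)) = 3838725 / 2048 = 1874.38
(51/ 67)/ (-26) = -51/ 1742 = -0.03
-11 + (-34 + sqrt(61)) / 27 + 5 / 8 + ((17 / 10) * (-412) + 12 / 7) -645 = -10246219 / 7560 + sqrt(61) / 27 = -1355.03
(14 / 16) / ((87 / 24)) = 7 / 29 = 0.24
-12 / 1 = -12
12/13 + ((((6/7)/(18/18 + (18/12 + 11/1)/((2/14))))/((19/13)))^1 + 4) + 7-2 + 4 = 1420983/102011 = 13.93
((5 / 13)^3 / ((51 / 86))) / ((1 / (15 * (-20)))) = -1075000 / 37349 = -28.78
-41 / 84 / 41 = -1 / 84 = -0.01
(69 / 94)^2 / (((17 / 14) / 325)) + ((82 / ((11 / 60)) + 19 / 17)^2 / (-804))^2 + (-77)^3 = -687718762527695908503863 / 1746120614155079184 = -393855.25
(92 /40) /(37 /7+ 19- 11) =161 /930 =0.17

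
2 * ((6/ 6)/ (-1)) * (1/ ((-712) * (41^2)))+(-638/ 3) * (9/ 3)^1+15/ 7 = -2663638629/ 4189052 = -635.86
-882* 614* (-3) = 1624644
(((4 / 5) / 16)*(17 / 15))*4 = 17 / 75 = 0.23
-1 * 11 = -11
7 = 7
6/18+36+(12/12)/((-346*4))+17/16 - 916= -7295935/8304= -878.60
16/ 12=4/ 3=1.33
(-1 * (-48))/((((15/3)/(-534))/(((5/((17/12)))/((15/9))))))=-922752/85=-10855.91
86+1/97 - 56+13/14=42015/1358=30.94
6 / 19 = 0.32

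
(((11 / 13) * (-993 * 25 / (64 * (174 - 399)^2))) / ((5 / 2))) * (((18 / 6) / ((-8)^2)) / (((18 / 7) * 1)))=-25487 / 539136000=-0.00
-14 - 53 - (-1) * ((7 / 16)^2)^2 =-4388511 / 65536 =-66.96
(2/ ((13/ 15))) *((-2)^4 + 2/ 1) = 540/ 13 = 41.54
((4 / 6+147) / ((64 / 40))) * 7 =646.04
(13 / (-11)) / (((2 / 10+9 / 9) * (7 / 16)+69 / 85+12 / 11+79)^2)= -66123200 / 370977228241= -0.00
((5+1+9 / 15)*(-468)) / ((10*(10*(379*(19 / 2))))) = -7722 / 900125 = -0.01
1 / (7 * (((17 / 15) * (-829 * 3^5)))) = -5 / 7990731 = -0.00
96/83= 1.16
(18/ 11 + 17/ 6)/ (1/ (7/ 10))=413/ 132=3.13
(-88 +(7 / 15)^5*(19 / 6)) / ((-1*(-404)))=-400630667 / 1840725000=-0.22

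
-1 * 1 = -1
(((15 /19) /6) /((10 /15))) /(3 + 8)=15 /836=0.02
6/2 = 3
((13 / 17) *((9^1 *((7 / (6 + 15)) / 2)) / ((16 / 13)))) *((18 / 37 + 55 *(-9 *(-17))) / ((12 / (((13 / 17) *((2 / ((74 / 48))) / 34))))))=2052259443 / 107614352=19.07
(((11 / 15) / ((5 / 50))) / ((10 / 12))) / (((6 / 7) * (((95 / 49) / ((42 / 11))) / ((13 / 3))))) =87.62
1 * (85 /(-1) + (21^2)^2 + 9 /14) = 194396.64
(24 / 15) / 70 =4 / 175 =0.02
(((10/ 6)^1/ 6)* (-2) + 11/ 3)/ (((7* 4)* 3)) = 1/ 27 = 0.04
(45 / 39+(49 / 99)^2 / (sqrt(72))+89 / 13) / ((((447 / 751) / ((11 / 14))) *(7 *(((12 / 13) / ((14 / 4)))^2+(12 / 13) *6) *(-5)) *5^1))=-1396109 / 129741750-304732519 *sqrt(2) / 11097590328000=-0.01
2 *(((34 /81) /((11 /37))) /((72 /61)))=38369 /16038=2.39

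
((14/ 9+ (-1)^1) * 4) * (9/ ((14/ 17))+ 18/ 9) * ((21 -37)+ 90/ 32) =-190955/ 504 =-378.88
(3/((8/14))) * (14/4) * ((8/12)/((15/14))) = 343/30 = 11.43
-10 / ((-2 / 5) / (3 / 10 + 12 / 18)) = 145 / 6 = 24.17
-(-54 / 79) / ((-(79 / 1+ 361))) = -27 / 17380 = -0.00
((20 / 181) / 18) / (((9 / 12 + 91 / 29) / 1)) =1160 / 734679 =0.00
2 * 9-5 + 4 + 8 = 25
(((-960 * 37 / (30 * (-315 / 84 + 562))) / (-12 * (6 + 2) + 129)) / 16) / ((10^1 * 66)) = -0.00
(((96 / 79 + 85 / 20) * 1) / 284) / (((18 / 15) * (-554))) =-8635 / 298309056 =-0.00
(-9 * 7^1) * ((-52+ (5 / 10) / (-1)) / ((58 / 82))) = 4676.12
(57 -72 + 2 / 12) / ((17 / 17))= -89 / 6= -14.83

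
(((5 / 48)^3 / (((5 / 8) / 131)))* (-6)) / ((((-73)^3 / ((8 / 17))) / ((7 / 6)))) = 22925 / 11427763392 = 0.00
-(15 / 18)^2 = -25 / 36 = -0.69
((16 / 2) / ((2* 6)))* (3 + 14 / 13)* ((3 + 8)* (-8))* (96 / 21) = -298496 / 273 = -1093.39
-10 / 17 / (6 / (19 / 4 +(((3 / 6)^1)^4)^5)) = -24903685 / 53477376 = -0.47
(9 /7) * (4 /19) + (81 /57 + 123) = 124.69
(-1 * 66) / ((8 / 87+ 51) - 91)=2871 / 1736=1.65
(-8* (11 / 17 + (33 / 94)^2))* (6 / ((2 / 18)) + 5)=-13653662 / 37553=-363.58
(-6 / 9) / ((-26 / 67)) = 67 / 39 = 1.72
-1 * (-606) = 606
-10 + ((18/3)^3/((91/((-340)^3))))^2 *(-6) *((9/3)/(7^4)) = -1297339106992326826810/19882681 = -65249706867616.44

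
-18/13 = -1.38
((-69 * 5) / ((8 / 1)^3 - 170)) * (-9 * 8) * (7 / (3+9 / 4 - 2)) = 38640 / 247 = 156.44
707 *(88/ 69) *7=435512/ 69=6311.77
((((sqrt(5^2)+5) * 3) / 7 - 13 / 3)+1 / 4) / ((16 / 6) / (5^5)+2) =53125 / 525224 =0.10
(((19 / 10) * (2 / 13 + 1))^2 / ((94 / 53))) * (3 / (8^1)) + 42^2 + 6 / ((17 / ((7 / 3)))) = 15260358751 / 8641984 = 1765.84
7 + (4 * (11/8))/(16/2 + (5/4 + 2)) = 337/45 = 7.49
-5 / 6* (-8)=20 / 3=6.67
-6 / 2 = -3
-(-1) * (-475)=-475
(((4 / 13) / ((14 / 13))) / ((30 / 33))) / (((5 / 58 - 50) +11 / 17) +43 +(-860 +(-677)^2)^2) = 10846 / 7222179844297845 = 0.00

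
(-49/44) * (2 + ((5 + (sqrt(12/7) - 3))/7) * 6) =-91/22 - 3 * sqrt(21)/11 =-5.39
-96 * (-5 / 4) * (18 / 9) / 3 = 80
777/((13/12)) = 9324/13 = 717.23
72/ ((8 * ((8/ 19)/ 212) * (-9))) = -1007/ 2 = -503.50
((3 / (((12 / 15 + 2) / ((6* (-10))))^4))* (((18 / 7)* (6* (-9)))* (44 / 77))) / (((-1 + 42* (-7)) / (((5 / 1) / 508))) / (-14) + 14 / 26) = -23438.37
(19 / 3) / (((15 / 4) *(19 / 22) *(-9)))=-88 / 405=-0.22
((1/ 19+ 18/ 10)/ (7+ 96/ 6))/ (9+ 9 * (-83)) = -88/ 806265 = -0.00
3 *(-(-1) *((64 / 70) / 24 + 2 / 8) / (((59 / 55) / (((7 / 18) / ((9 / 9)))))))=1331 / 4248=0.31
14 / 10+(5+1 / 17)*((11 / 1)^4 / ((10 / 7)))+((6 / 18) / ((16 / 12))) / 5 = 17628257 / 340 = 51847.81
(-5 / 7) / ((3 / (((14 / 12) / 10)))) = -1 / 36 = -0.03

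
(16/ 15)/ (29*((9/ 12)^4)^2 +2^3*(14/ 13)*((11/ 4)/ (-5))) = -13631488/ 23452809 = -0.58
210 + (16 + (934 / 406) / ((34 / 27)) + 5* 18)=2193641 / 6902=317.83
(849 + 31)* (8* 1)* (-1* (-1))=7040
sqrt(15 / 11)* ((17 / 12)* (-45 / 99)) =-85* sqrt(165) / 1452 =-0.75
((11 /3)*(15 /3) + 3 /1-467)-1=-1340 /3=-446.67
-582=-582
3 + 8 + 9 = 20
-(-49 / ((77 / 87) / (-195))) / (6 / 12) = -237510 / 11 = -21591.82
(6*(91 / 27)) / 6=91 / 27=3.37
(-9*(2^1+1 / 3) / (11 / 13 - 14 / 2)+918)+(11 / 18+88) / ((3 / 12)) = 918617 / 720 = 1275.86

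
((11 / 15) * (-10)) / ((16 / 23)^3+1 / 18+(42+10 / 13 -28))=-0.48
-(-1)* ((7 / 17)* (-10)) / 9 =-70 / 153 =-0.46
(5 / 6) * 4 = 10 / 3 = 3.33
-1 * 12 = -12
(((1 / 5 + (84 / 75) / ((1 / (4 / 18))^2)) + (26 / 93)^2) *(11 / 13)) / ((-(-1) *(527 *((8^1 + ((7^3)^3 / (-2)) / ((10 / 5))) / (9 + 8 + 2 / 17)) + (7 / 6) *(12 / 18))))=-2769663116 / 3048681560795907075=-0.00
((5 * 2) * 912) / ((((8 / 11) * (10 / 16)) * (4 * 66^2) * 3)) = 38 / 99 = 0.38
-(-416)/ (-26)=-16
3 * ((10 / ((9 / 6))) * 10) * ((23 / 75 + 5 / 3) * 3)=1184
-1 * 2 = -2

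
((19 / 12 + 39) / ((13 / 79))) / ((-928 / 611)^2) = 1104829141 / 10334208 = 106.91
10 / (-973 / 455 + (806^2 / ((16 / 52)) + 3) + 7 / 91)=325 / 68617833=0.00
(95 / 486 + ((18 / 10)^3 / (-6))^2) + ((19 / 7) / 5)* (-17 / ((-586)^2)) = 5203339736213 / 4563410906250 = 1.14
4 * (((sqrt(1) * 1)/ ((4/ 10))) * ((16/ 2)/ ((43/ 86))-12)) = 40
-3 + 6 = 3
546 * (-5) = -2730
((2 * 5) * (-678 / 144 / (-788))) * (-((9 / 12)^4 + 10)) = -1492165 / 2420736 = -0.62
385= 385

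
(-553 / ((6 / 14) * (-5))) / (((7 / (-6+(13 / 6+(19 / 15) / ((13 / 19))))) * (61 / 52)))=-854938 / 13725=-62.29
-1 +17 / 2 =15 / 2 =7.50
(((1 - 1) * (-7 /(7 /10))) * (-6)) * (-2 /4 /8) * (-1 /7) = 0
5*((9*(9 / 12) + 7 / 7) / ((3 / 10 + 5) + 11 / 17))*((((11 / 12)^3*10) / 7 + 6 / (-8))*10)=139589125 / 6114528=22.83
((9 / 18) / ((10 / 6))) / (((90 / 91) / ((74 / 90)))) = 3367 / 13500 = 0.25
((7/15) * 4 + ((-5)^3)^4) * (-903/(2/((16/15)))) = -8818359442424/75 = -117578125898.99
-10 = -10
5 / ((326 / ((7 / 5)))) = 7 / 326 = 0.02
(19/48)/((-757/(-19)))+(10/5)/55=92527/1998480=0.05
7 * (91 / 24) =637 / 24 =26.54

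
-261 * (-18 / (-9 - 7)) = -2349 / 8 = -293.62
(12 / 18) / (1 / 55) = 110 / 3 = 36.67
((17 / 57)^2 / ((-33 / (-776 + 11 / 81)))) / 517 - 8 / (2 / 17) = -68.00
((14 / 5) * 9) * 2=252 / 5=50.40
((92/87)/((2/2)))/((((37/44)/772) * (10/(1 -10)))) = -4687584/5365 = -873.73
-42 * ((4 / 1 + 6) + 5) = -630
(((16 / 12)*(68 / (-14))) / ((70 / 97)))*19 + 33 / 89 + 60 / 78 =-169.37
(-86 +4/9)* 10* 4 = -30800/9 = -3422.22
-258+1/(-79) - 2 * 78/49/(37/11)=-37089943/143227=-258.96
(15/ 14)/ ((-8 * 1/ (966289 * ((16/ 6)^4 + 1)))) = -6673593.18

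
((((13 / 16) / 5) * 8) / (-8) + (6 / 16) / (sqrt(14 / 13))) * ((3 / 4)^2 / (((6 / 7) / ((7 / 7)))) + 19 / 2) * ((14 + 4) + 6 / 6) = -16055 / 512 + 18525 * sqrt(182) / 3584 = 38.37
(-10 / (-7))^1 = 10 / 7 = 1.43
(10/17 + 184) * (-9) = -28242/17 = -1661.29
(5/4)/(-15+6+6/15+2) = -25/132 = -0.19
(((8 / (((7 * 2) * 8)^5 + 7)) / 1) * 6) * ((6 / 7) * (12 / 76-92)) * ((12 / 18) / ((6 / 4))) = -223360 / 2343914439587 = -0.00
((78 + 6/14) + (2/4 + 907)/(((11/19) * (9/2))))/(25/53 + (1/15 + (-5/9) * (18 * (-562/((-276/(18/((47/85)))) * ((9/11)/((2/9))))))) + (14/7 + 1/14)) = -46211387940/19212338737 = -2.41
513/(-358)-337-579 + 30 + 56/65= -20630517/23270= -886.57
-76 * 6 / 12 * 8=-304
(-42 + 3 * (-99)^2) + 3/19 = 557862/19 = 29361.16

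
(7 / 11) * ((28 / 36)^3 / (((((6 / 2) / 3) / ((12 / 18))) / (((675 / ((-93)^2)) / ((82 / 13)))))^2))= 253605625 / 12449006745219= 0.00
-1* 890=-890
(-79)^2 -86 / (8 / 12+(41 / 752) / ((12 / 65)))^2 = 463317066865 / 75359761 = 6148.07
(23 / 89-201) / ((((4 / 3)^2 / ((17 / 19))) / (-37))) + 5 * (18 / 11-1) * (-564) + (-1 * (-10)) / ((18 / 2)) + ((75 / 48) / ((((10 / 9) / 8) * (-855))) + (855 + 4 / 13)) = 2800.01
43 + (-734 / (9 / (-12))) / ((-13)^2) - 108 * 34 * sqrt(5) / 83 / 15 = 24737 / 507 - 1224 * sqrt(5) / 415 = 42.20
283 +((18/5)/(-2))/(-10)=14159/50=283.18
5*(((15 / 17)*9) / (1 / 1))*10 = 6750 / 17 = 397.06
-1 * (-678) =678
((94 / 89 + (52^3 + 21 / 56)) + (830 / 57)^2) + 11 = 325786052803 / 2313288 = 140832.47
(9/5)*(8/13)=72/65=1.11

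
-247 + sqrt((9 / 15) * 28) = -247 + 2 * sqrt(105) / 5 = -242.90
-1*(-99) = 99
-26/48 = -13/24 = -0.54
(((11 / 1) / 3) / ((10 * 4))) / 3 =0.03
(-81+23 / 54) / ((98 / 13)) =-56563 / 5292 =-10.69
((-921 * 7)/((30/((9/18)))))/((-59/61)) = 131089/1180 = 111.09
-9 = -9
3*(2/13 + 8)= 318/13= 24.46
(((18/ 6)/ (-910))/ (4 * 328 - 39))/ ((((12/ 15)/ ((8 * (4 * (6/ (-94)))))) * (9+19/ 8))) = 288/ 495460511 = 0.00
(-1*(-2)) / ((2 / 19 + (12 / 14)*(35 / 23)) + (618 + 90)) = 437 / 155006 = 0.00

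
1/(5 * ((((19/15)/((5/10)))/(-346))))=-519/19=-27.32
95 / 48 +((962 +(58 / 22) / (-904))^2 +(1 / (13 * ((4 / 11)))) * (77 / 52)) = 925440.68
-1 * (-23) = 23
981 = 981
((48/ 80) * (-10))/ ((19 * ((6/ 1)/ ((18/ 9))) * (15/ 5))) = -2/ 57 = -0.04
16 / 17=0.94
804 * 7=5628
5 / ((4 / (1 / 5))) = 1 / 4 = 0.25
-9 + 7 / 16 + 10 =23 / 16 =1.44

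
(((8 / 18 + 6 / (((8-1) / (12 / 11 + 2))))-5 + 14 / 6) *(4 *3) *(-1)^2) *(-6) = -2368 / 77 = -30.75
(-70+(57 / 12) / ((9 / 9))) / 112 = -261 / 448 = -0.58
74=74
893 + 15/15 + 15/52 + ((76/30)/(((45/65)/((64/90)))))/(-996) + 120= 79782812021/78659100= 1014.29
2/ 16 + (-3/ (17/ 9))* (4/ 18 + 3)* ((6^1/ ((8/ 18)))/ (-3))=3149/ 136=23.15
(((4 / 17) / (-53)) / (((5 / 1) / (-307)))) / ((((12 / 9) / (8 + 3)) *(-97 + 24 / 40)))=-0.02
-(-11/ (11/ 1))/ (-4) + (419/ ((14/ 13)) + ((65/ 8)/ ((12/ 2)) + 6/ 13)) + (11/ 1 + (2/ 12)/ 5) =2924161/ 7280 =401.67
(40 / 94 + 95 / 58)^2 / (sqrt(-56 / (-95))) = 31640625 * sqrt(1330) / 208070128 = 5.55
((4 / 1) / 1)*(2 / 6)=4 / 3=1.33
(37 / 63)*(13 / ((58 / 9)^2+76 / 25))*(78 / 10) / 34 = 844155 / 21480928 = 0.04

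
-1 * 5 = -5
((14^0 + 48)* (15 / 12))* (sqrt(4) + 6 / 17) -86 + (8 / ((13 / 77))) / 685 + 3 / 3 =8959997 / 151385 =59.19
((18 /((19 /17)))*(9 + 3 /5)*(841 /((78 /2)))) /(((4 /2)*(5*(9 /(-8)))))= -296.36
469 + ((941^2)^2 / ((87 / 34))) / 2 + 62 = 13329302269334 / 87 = 153210370911.89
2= 2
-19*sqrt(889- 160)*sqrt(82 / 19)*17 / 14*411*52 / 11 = -4904874*sqrt(1558) / 77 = -2514321.78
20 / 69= 0.29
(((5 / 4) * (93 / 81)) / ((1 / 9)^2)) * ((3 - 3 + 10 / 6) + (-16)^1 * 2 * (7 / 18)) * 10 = -75175 / 6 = -12529.17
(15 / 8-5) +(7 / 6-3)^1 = -119 / 24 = -4.96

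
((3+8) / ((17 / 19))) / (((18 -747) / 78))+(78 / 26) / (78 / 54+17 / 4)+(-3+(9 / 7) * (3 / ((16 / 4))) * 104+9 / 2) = 1197418867 / 11855970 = 101.00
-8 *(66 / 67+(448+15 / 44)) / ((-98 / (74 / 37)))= 2649226 / 36113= 73.36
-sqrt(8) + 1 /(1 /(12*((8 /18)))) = 16 /3-2*sqrt(2) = 2.50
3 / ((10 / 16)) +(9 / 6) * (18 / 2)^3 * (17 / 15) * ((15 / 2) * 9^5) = 10976913951 / 20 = 548845697.55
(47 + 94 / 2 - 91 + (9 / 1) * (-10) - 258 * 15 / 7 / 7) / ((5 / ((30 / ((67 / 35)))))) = -243990 / 469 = -520.23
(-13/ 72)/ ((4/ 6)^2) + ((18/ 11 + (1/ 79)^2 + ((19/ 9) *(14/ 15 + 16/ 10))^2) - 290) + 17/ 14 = -72574316362409/ 280260842400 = -258.95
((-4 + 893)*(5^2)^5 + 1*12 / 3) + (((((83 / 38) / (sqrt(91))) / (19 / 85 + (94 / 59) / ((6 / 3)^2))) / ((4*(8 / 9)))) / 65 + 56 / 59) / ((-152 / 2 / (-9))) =83249*sqrt(91) / 4209132928 + 9732119145235 / 1121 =8681640629.11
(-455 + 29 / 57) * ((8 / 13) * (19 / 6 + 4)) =-4455832 / 2223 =-2004.42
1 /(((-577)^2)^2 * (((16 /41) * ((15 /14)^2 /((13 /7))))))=3731 /99757547136900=0.00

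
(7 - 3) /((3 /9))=12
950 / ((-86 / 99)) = -47025 / 43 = -1093.60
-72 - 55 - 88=-215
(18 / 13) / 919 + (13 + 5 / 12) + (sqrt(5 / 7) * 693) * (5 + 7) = 7041.72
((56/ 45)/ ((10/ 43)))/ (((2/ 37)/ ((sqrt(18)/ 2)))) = 11137* sqrt(2)/ 75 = 210.00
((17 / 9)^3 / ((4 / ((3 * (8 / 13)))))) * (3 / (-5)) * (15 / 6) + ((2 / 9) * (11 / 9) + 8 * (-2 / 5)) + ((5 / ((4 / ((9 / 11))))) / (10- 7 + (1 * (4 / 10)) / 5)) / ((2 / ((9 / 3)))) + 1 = -217479793 / 35675640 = -6.10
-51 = -51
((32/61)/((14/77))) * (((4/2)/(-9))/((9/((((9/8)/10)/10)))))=-11/13725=-0.00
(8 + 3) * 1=11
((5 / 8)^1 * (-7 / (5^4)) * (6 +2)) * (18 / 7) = -18 / 125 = -0.14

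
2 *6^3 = 432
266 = 266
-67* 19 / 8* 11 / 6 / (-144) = 14003 / 6912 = 2.03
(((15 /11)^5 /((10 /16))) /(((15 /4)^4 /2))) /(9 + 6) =4096 /805255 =0.01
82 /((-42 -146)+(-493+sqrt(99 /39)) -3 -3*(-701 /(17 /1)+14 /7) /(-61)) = -131051807263 /1096241821346 -44090129*sqrt(429) /3288725464038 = -0.12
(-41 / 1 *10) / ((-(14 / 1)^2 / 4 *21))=410 / 1029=0.40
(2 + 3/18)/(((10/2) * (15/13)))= 169/450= 0.38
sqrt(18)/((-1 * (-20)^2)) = -3 * sqrt(2)/400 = -0.01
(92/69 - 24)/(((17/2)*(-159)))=8/477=0.02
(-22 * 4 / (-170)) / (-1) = -44 / 85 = -0.52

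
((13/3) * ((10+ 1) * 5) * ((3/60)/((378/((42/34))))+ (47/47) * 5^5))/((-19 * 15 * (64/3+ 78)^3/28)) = -1007585579/13496431920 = -0.07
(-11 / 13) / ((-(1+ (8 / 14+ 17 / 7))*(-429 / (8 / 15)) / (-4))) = 8 / 7605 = 0.00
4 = 4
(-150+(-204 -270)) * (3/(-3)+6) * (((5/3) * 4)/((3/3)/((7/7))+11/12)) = -249600/23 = -10852.17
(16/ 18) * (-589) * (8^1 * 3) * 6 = -75392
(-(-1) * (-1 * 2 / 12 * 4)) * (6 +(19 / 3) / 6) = -127 / 27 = -4.70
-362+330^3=35936638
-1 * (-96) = 96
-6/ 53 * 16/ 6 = -16/ 53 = -0.30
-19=-19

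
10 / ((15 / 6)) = 4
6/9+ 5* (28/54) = 88/27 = 3.26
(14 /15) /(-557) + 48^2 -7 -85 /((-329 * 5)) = 6314119544 /2748795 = 2297.05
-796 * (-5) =3980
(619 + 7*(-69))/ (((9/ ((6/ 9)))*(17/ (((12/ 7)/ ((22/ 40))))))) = 1.85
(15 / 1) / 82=0.18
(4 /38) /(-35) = -2 /665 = -0.00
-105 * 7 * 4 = -2940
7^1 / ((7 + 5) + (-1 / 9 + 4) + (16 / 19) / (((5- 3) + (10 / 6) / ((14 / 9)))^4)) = 4092304797 / 9294414221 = 0.44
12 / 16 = 3 / 4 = 0.75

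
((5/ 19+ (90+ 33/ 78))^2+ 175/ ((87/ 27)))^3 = 201085023172356159924815674325289/ 354450576652731301184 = 567314701731.65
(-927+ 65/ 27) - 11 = -25261/ 27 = -935.59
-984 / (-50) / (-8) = -123 / 50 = -2.46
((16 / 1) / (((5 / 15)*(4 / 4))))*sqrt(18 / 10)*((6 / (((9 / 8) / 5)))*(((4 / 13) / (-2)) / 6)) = -256*sqrt(5) / 13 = -44.03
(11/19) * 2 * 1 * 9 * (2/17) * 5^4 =247500/323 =766.25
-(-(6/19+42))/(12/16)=1072/19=56.42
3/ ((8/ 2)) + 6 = 27/ 4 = 6.75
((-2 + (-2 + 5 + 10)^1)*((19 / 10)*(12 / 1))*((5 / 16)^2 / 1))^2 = 9828225 / 16384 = 599.87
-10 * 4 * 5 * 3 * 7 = -4200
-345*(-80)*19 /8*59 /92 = 84075 /2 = 42037.50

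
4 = 4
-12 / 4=-3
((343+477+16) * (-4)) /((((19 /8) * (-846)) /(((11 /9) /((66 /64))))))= 22528 /11421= 1.97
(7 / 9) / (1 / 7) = 49 / 9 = 5.44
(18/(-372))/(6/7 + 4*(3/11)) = -77/3100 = -0.02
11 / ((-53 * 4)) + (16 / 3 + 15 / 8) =9103 / 1272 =7.16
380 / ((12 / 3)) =95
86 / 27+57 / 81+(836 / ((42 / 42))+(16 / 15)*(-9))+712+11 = 69898 / 45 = 1553.29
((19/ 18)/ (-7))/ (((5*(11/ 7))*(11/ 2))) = -19/ 5445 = -0.00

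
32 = 32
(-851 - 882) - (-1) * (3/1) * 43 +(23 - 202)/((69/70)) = -123206/69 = -1785.59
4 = 4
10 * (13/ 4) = 65/ 2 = 32.50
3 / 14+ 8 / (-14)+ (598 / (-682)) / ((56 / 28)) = -1899 / 2387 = -0.80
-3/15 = -1/5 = -0.20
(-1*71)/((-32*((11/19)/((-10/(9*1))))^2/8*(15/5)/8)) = 5126200/29403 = 174.34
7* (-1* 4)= -28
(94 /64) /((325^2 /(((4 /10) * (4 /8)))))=47 /16900000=0.00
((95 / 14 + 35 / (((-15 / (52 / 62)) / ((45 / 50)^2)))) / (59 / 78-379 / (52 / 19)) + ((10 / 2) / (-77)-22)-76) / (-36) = 41926390211 / 15385408500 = 2.73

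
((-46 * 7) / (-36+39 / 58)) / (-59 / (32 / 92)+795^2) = 149408 / 10357373307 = 0.00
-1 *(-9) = 9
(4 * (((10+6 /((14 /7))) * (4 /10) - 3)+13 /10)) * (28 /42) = 28 /3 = 9.33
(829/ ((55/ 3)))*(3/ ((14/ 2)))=7461/ 385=19.38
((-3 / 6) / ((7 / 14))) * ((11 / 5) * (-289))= 3179 / 5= 635.80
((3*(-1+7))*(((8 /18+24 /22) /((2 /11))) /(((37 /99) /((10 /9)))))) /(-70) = -1672 /259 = -6.46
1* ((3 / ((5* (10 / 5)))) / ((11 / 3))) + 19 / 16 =1117 / 880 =1.27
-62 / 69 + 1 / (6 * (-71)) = -8827 / 9798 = -0.90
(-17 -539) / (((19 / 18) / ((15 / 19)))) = -150120 / 361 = -415.84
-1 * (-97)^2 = -9409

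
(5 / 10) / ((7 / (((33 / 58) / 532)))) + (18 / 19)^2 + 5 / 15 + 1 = 54932057 / 24623088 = 2.23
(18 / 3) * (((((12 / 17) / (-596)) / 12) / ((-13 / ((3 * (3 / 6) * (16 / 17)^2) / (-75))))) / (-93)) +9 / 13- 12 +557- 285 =1922676879639 / 7375272775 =260.69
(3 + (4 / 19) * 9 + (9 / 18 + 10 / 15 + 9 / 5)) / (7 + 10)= 4481 / 9690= 0.46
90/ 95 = 18/ 19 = 0.95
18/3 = 6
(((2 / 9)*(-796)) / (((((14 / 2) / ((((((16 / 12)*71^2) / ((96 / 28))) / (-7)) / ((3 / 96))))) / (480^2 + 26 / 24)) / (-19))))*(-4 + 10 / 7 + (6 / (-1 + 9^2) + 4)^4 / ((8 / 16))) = -259183822651138446996871 / 476280000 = -544183721027837.51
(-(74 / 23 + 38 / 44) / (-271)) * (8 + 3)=2065 / 12466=0.17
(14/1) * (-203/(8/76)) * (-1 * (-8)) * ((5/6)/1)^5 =-84371875/972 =-86802.34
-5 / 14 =-0.36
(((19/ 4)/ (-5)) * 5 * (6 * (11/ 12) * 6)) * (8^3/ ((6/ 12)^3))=-642048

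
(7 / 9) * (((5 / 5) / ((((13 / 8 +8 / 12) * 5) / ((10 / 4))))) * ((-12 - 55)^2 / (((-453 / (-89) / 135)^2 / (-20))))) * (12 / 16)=-2016102822300 / 250811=-8038334.93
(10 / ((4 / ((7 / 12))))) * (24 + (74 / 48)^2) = 531755 / 13824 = 38.47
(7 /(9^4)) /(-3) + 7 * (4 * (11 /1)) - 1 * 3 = 6003308 /19683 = 305.00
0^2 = 0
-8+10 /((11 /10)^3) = -648 /1331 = -0.49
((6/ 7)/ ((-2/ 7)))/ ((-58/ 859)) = 2577/ 58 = 44.43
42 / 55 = 0.76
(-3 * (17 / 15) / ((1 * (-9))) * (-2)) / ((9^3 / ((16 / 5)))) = -544 / 164025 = -0.00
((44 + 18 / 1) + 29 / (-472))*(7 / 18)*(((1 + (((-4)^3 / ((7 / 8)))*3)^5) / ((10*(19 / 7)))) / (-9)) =16663564911842700181 / 332210592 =50159643651.11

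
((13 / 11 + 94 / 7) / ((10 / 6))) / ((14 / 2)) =675 / 539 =1.25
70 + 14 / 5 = 364 / 5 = 72.80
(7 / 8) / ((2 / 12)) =21 / 4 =5.25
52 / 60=13 / 15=0.87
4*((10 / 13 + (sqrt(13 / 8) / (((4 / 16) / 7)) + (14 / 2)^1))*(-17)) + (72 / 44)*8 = -476*sqrt(26) - 73676 / 143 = -2942.35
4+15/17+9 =236/17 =13.88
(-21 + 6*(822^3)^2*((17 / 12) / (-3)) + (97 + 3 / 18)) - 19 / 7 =-36709449062181203891 / 42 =-874034501480504854.55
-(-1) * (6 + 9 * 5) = 51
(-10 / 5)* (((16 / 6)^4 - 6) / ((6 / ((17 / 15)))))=-12274 / 729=-16.84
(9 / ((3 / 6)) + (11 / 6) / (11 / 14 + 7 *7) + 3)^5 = 164691460871510481671168 / 39973314829931451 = 4120035.12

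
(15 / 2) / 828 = 5 / 552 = 0.01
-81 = -81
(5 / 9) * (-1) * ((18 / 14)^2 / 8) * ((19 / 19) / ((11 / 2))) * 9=-405 / 2156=-0.19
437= 437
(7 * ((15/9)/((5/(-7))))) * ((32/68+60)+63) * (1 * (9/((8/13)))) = -4011189/136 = -29494.04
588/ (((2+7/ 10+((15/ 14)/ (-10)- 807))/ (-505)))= 369.14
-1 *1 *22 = -22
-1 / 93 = -0.01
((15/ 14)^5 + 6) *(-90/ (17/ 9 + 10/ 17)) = -27445806315/ 101917648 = -269.29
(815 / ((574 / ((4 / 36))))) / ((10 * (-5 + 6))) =163 / 10332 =0.02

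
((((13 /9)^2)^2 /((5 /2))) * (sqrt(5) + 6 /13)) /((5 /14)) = 123032 /54675 + 799708 * sqrt(5) /164025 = 13.15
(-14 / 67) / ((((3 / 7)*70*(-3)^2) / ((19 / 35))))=-19 / 45225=-0.00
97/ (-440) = -97/ 440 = -0.22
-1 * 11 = -11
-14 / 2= -7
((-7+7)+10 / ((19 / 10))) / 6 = 50 / 57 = 0.88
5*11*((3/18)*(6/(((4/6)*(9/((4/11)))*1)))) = 10/3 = 3.33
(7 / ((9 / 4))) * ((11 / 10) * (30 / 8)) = 77 / 6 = 12.83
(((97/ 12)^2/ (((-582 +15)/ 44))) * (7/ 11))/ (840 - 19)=-9409/ 2394036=-0.00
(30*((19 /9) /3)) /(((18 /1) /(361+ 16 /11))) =42085 /99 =425.10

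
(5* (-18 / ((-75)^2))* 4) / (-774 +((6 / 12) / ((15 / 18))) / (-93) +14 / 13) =3224 / 38936325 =0.00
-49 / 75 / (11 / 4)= -196 / 825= -0.24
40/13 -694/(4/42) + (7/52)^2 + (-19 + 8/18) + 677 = -161237207/24336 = -6625.46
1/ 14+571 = 7995/ 14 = 571.07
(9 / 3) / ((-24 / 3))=-3 / 8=-0.38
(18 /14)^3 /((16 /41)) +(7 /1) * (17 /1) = 682961 /5488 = 124.45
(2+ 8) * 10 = 100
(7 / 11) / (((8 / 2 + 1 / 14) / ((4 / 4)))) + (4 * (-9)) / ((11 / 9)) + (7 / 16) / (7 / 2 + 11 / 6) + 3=-382547 / 14592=-26.22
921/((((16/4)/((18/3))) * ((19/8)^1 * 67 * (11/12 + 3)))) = 132624/59831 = 2.22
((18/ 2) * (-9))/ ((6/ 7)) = -189/ 2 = -94.50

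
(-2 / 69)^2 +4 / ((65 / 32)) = 609668 / 309465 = 1.97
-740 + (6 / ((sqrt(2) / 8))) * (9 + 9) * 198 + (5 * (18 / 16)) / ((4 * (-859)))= -20341165 / 27488 + 85536 * sqrt(2)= 120226.17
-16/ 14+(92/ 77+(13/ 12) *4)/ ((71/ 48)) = 14184/ 5467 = 2.59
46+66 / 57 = 896 / 19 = 47.16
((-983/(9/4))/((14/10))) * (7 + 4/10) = -145484/63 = -2309.27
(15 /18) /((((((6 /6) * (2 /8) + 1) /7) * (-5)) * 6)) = -7 /45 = -0.16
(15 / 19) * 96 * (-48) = -69120 / 19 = -3637.89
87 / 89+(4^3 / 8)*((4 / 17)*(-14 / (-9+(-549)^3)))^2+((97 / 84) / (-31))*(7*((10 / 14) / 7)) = 1017241398189572165880301 / 1069743699305783220043836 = 0.95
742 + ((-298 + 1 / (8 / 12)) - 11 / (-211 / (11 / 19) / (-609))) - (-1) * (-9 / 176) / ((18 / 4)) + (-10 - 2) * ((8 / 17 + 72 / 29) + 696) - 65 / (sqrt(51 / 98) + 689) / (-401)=-25828860987334667356727 / 3244696375915707592 - 455 * sqrt(102) / 18655565407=-7960.33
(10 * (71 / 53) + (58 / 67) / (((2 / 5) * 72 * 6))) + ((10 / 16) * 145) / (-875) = 713966509 / 53691120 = 13.30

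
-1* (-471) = 471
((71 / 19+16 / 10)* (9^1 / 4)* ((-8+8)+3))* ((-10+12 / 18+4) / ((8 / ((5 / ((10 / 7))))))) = -31941 / 380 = -84.06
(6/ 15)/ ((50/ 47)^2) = 2209/ 6250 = 0.35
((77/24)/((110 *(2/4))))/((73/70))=49/876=0.06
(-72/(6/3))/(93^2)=-4/961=-0.00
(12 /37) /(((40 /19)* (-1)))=-57 /370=-0.15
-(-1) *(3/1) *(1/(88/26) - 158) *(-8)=41634/11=3784.91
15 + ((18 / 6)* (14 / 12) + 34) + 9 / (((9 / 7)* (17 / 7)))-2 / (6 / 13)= 5207 / 102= 51.05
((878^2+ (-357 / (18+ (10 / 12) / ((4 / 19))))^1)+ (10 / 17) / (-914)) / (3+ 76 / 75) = 1989160885125 / 10356077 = 192076.68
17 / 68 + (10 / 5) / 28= 9 / 28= 0.32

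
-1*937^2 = -877969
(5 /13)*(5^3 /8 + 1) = 665 /104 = 6.39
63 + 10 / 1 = 73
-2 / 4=-1 / 2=-0.50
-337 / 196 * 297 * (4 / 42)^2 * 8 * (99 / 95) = -38.61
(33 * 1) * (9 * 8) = 2376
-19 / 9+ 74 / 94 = -560 / 423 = -1.32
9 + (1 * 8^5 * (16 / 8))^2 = 4294967305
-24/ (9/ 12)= -32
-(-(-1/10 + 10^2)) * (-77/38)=-202.43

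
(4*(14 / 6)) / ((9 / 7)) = 196 / 27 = 7.26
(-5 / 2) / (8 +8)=-0.16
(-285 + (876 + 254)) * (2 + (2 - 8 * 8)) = -50700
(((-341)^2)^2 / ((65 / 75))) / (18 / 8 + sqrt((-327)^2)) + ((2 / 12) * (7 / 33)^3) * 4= 29154834875442422 / 615277377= 47384864.07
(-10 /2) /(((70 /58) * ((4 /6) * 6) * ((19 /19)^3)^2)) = -29 /28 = -1.04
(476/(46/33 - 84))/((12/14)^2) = -64141/8178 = -7.84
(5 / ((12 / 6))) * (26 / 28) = 65 / 28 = 2.32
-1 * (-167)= 167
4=4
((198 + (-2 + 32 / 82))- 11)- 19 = 6822 / 41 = 166.39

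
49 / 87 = 0.56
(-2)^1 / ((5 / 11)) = -4.40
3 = 3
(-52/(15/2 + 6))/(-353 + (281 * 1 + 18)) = 52/729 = 0.07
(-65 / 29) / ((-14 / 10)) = 325 / 203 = 1.60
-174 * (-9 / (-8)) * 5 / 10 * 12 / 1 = -2349 / 2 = -1174.50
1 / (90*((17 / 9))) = 1 / 170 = 0.01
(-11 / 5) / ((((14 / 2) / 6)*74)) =-33 / 1295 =-0.03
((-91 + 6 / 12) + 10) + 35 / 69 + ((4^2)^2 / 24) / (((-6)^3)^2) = -4023704 / 50301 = -79.99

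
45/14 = 3.21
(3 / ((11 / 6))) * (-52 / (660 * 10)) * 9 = -351 / 3025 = -0.12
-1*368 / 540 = -92 / 135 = -0.68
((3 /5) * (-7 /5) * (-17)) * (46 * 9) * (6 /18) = 49266 /25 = 1970.64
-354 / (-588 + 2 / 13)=2301 / 3821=0.60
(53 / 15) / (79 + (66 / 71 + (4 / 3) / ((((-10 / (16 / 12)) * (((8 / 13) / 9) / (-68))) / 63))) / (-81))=-33867 / 560939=-0.06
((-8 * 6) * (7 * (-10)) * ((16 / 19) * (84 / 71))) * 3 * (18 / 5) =48771072 / 1349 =36153.50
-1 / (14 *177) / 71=-1 / 175938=-0.00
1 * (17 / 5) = 17 / 5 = 3.40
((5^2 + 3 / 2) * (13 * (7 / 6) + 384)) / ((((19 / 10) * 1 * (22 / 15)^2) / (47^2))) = 105149780625 / 18392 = 5717147.71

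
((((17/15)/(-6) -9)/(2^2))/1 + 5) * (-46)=-124.33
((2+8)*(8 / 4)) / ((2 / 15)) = 150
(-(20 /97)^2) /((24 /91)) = -4550 /28227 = -0.16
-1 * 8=-8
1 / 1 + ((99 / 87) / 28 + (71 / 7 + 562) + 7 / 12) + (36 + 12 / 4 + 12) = 624.77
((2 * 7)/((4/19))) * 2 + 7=140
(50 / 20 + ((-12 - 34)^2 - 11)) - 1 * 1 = 4213 / 2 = 2106.50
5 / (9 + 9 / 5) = 25 / 54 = 0.46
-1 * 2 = -2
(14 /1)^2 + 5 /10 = 393 /2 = 196.50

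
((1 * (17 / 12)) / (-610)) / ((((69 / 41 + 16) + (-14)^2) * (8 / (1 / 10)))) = -697 / 5130441600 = -0.00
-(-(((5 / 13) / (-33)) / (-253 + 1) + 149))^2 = -259470788961409 / 11687339664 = -22201.01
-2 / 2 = -1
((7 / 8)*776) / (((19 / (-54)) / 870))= -31899420 / 19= -1678916.84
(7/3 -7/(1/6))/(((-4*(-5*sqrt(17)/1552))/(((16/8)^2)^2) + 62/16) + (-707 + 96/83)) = 25446312640*sqrt(17)/392478569240427597 + 7392696104303104/130826189746809199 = 0.06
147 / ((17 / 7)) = 1029 / 17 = 60.53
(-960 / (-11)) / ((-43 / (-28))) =26880 / 473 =56.83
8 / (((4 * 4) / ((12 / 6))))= 1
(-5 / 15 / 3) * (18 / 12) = -1 / 6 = -0.17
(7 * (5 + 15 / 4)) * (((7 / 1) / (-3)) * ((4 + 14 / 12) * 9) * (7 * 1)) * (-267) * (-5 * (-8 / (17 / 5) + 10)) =-32293750125 / 68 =-474908090.07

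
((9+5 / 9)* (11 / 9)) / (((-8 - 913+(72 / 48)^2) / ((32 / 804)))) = -30272 / 59832675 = -0.00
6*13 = 78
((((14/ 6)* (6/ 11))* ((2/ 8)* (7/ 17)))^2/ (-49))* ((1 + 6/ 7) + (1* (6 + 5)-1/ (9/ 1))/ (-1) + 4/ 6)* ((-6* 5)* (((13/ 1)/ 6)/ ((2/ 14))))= -98735/ 74052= -1.33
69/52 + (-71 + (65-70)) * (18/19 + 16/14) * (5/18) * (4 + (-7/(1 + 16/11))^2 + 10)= -332758091/341172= -975.34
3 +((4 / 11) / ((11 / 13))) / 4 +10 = 1586 / 121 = 13.11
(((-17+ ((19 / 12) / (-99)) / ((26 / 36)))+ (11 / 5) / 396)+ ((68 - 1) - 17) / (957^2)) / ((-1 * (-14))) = -1.22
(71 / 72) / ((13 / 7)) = 497 / 936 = 0.53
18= 18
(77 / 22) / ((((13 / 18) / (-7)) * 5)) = -441 / 65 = -6.78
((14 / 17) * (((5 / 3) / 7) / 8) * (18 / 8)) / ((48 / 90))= 225 / 2176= 0.10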